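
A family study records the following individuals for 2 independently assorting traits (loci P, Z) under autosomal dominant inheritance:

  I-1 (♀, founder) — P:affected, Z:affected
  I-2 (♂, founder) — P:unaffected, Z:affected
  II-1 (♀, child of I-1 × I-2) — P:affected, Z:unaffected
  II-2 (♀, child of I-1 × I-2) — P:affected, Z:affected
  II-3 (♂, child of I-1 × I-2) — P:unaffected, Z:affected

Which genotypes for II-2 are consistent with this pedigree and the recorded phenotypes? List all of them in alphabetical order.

P/I-1 aff ·: Pp
P/I-2 un ·: pp
P/II-1 aff I-1×I-2: Pp
P/II-2 aff I-1×I-2: Pp
P/II-3 un I-1×I-2: pp
⇒ P over [I-1,I-2,II-1,II-2,II-3]: 1 consistent
Z/I-1 aff ·: Zz
Z/I-2 aff ·: Zz
Z/II-1 un I-1×I-2: zz
Z/II-2 aff I-1×I-2: Zz|ZZ
Z/II-3 aff I-1×I-2: Zz|ZZ
⇒ Z over [I-1,I-2,II-1,II-2,II-3]: 4 consistent

II-2 ∈ {Pp ZZ, Pp Zz}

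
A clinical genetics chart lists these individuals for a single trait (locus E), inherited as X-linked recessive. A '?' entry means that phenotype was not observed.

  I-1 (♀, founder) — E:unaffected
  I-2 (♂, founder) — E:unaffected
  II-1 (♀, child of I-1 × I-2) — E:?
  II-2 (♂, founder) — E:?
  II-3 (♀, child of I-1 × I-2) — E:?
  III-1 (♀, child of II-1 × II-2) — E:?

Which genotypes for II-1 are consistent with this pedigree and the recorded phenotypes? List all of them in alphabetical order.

E/I-1 un ·: X^EX^E|X^EX^e
E/I-2 un ·: X^EY
E/II-1 ? I-1×I-2: X^EX^E|X^EX^e
E/II-2 ? ·: X^EY|X^eY
E/II-3 ? I-1×I-2: X^EX^E|X^EX^e
E/III-1 ? II-1×II-2: X^EX^E|X^EX^e|X^eX^e
⇒ E over [I-1,I-2,II-1,II-2,II-3,III-1]: 14 consistent

II-1 ∈ {X^EX^E, X^EX^e}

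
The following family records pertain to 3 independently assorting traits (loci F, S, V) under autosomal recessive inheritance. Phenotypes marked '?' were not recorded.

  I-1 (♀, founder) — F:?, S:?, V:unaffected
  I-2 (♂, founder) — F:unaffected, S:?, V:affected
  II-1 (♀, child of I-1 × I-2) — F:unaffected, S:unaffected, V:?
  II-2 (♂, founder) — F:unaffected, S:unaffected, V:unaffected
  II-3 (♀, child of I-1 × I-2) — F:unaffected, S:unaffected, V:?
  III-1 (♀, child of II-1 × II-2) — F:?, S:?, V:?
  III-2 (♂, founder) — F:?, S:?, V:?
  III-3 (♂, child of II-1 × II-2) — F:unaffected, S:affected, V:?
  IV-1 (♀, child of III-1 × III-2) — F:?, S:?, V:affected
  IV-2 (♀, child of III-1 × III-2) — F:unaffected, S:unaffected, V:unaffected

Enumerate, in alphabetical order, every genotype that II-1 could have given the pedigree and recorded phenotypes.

II-1 ∈ {FF Ss Vv, FF Ss vv, Ff Ss Vv, Ff Ss vv}

F/I-1 ? ·: FF|Ff|ff
F/I-2 un ·: FF|Ff
F/II-1 un I-1×I-2: FF|Ff
F/II-2 un ·: FF|Ff
F/II-3 un I-1×I-2: FF|Ff
F/III-1 ? II-1×II-2: FF|Ff|ff
F/III-2 ? ·: FF|Ff|ff
F/III-3 un II-1×II-2: FF|Ff
F/IV-1 ? III-1×III-2: FF|Ff|ff
F/IV-2 un III-1×III-2: FF|Ff
⇒ F over [I-1,I-2,II-1,II-2,II-3,III-1,III-2,III-3,IV-1,IV-2]: 918 consistent
S/I-1 ? ·: SS|Ss|ss
S/I-2 ? ·: SS|Ss|ss
S/II-1 un I-1×I-2: Ss
S/II-2 un ·: Ss
S/II-3 un I-1×I-2: SS|Ss
S/III-1 ? II-1×II-2: SS|Ss|ss
S/III-2 ? ·: SS|Ss|ss
S/III-3 aff II-1×II-2: ss
S/IV-1 ? III-1×III-2: SS|Ss|ss
S/IV-2 un III-1×III-2: SS|Ss
⇒ S over [I-1,I-2,II-1,II-2,II-3,III-1,III-2,III-3,IV-1,IV-2]: 210 consistent
V/I-1 un ·: VV|Vv
V/I-2 aff ·: vv
V/II-1 ? I-1×I-2: Vv|vv
V/II-2 un ·: VV|Vv
V/II-3 ? I-1×I-2: Vv|vv
V/III-1 ? II-1×II-2: Vv|vv
V/III-2 ? ·: Vv|vv
V/III-3 ? II-1×II-2: VV|Vv|vv
V/IV-1 aff III-1×III-2: vv
V/IV-2 un III-1×III-2: VV|Vv
⇒ V over [I-1,I-2,II-1,II-2,II-3,III-1,III-2,III-3,IV-1,IV-2]: 76 consistent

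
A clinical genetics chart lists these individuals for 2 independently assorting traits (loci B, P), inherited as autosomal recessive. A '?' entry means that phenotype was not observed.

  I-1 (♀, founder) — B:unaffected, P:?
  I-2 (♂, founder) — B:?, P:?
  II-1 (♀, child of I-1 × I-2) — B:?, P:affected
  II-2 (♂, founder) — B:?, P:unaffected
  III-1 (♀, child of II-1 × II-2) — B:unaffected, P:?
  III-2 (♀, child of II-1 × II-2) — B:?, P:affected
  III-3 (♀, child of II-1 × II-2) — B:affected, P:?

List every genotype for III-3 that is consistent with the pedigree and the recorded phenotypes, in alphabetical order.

B/I-1 un ·: BB|Bb
B/I-2 ? ·: BB|Bb|bb
B/II-1 ? I-1×I-2: Bb|bb
B/II-2 ? ·: Bb|bb
B/III-1 un II-1×II-2: BB|Bb
B/III-2 ? II-1×II-2: BB|Bb|bb
B/III-3 aff II-1×II-2: bb
⇒ B over [I-1,I-2,II-1,II-2,III-1,III-2,III-3]: 44 consistent
P/I-1 ? ·: Pp|pp
P/I-2 ? ·: Pp|pp
P/II-1 aff I-1×I-2: pp
P/II-2 un ·: Pp
P/III-1 ? II-1×II-2: Pp|pp
P/III-2 aff II-1×II-2: pp
P/III-3 ? II-1×II-2: Pp|pp
⇒ P over [I-1,I-2,II-1,II-2,III-1,III-2,III-3]: 16 consistent

III-3 ∈ {bb Pp, bb pp}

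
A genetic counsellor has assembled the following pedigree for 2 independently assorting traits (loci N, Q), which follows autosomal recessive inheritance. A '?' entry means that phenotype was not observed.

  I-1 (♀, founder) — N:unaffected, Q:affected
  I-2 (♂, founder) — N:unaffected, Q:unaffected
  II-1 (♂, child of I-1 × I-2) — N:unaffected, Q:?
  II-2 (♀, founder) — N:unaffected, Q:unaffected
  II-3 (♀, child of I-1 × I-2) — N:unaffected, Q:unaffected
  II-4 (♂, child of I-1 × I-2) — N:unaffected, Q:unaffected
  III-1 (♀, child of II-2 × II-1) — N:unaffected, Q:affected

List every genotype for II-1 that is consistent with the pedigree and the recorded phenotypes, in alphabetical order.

II-1 ∈ {NN Qq, NN qq, Nn Qq, Nn qq}

N/I-1 un ·: NN|Nn
N/I-2 un ·: NN|Nn
N/II-1 un I-1×I-2: NN|Nn
N/II-2 un ·: NN|Nn
N/II-3 un I-1×I-2: NN|Nn
N/II-4 un I-1×I-2: NN|Nn
N/III-1 un II-2×II-1: NN|Nn
⇒ N over [I-1,I-2,II-1,II-2,II-3,II-4,III-1]: 87 consistent
Q/I-1 aff ·: qq
Q/I-2 un ·: QQ|Qq
Q/II-1 ? I-1×I-2: Qq|qq
Q/II-2 un ·: Qq
Q/II-3 un I-1×I-2: Qq
Q/II-4 un I-1×I-2: Qq
Q/III-1 aff II-2×II-1: qq
⇒ Q over [I-1,I-2,II-1,II-2,II-3,II-4,III-1]: 3 consistent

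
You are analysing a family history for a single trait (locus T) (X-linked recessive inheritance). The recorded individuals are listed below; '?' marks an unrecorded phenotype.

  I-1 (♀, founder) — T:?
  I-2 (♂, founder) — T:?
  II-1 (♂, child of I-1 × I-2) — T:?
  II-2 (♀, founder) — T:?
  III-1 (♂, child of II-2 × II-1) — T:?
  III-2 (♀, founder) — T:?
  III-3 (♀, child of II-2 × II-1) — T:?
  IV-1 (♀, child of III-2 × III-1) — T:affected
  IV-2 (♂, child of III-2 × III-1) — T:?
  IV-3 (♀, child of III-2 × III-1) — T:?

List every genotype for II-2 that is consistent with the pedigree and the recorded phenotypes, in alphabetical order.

II-2 ∈ {X^TX^t, X^tX^t}

T/I-1 ? ·: X^TX^T|X^TX^t|X^tX^t
T/I-2 ? ·: X^TY|X^tY
T/II-1 ? I-1×I-2: X^TY|X^tY
T/II-2 ? ·: X^TX^t|X^tX^t
T/III-1 ? II-2×II-1: X^tY
T/III-2 ? ·: X^TX^t|X^tX^t
T/III-3 ? II-2×II-1: X^TX^T|X^TX^t|X^tX^t
T/IV-1 aff III-2×III-1: X^tX^t
T/IV-2 ? III-2×III-1: X^TY|X^tY
T/IV-3 ? III-2×III-1: X^TX^t|X^tX^t
⇒ T over [I-1,I-2,II-1,II-2,III-1,III-2,III-3,IV-1,IV-2,IV-3]: 120 consistent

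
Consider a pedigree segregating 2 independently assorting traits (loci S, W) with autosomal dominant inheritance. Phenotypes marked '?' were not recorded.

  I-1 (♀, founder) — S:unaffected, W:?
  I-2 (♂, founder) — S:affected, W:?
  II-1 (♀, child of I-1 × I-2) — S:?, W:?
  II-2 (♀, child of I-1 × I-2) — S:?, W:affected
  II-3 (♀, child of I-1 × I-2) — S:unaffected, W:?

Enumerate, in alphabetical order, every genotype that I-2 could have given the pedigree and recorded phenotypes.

S/I-1 un ·: ss
S/I-2 aff ·: Ss
S/II-1 ? I-1×I-2: ss|Ss
S/II-2 ? I-1×I-2: ss|Ss
S/II-3 un I-1×I-2: ss
⇒ S over [I-1,I-2,II-1,II-2,II-3]: 4 consistent
W/I-1 ? ·: ww|Ww|WW
W/I-2 ? ·: ww|Ww|WW
W/II-1 ? I-1×I-2: ww|Ww|WW
W/II-2 aff I-1×I-2: Ww|WW
W/II-3 ? I-1×I-2: ww|Ww|WW
⇒ W over [I-1,I-2,II-1,II-2,II-3]: 45 consistent

I-2 ∈ {Ss WW, Ss Ww, Ss ww}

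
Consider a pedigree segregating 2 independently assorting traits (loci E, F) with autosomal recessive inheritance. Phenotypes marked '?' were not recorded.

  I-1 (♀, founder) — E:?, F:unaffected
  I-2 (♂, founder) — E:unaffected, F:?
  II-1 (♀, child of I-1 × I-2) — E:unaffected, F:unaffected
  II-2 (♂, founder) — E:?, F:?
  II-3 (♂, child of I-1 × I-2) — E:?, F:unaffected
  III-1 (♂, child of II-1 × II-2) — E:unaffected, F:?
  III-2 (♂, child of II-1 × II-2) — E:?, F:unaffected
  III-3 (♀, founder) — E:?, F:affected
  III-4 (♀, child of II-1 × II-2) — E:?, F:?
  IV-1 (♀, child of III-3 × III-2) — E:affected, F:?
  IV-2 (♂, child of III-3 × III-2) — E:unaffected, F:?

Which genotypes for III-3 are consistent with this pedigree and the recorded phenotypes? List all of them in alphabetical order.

III-3 ∈ {Ee ff, ee ff}

E/I-1 ? ·: EE|Ee|ee
E/I-2 un ·: EE|Ee
E/II-1 un I-1×I-2: EE|Ee
E/II-2 ? ·: EE|Ee|ee
E/II-3 ? I-1×I-2: EE|Ee|ee
E/III-1 un II-1×II-2: EE|Ee
E/III-2 ? II-1×II-2: Ee|ee
E/III-3 ? ·: Ee|ee
E/III-4 ? II-1×II-2: EE|Ee|ee
E/IV-1 aff III-3×III-2: ee
E/IV-2 un III-3×III-2: EE|Ee
⇒ E over [I-1,I-2,II-1,II-2,II-3,III-1,III-2,III-3,III-4,IV-1,IV-2]: 560 consistent
F/I-1 un ·: FF|Ff
F/I-2 ? ·: FF|Ff|ff
F/II-1 un I-1×I-2: FF|Ff
F/II-2 ? ·: FF|Ff|ff
F/II-3 un I-1×I-2: FF|Ff
F/III-1 ? II-1×II-2: FF|Ff|ff
F/III-2 un II-1×II-2: FF|Ff
F/III-3 aff ·: ff
F/III-4 ? II-1×II-2: FF|Ff|ff
F/IV-1 ? III-3×III-2: Ff|ff
F/IV-2 ? III-3×III-2: Ff|ff
⇒ F over [I-1,I-2,II-1,II-2,II-3,III-1,III-2,III-3,III-4,IV-1,IV-2]: 823 consistent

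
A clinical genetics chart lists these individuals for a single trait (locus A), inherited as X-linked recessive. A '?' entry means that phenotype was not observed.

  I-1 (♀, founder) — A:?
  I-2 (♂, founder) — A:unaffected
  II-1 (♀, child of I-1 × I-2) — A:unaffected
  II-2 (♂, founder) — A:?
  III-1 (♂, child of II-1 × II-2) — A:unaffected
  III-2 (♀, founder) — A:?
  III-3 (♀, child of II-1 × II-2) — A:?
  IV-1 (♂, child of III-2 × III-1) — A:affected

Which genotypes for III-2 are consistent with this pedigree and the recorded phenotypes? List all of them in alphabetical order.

A/I-1 ? ·: X^AX^A|X^AX^a|X^aX^a
A/I-2 un ·: X^AY
A/II-1 un I-1×I-2: X^AX^A|X^AX^a
A/II-2 ? ·: X^AY|X^aY
A/III-1 un II-1×II-2: X^AY
A/III-2 ? ·: X^AX^a|X^aX^a
A/III-3 ? II-1×II-2: X^AX^A|X^AX^a|X^aX^a
A/IV-1 aff III-2×III-1: X^aY
⇒ A over [I-1,I-2,II-1,II-2,III-1,III-2,III-3,IV-1]: 24 consistent

III-2 ∈ {X^AX^a, X^aX^a}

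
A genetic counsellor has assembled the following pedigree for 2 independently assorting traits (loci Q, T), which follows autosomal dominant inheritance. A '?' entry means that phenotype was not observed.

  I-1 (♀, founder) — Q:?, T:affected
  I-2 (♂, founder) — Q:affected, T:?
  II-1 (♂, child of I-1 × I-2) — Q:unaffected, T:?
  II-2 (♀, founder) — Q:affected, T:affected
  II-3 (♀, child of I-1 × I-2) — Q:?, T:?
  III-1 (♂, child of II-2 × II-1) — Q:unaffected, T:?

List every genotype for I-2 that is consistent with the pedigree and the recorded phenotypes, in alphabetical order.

Q/I-1 ? ·: qq|Qq
Q/I-2 aff ·: Qq
Q/II-1 un I-1×I-2: qq
Q/II-2 aff ·: Qq
Q/II-3 ? I-1×I-2: qq|Qq|QQ
Q/III-1 un II-2×II-1: qq
⇒ Q over [I-1,I-2,II-1,II-2,II-3,III-1]: 5 consistent
T/I-1 aff ·: Tt|TT
T/I-2 ? ·: tt|Tt|TT
T/II-1 ? I-1×I-2: tt|Tt|TT
T/II-2 aff ·: Tt|TT
T/II-3 ? I-1×I-2: tt|Tt|TT
T/III-1 ? II-2×II-1: tt|Tt|TT
⇒ T over [I-1,I-2,II-1,II-2,II-3,III-1]: 89 consistent

I-2 ∈ {Qq TT, Qq Tt, Qq tt}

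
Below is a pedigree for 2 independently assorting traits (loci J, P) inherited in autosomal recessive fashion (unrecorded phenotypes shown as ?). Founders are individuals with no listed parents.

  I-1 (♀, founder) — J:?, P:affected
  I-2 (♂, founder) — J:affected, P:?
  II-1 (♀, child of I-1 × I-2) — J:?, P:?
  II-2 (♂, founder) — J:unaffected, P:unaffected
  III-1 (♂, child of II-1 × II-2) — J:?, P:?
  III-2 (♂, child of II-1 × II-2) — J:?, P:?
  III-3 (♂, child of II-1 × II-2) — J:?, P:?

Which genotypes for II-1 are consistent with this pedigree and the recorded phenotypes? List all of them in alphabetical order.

II-1 ∈ {Jj Pp, Jj pp, jj Pp, jj pp}

J/I-1 ? ·: JJ|Jj|jj
J/I-2 aff ·: jj
J/II-1 ? I-1×I-2: Jj|jj
J/II-2 un ·: JJ|Jj
J/III-1 ? II-1×II-2: JJ|Jj|jj
J/III-2 ? II-1×II-2: JJ|Jj|jj
J/III-3 ? II-1×II-2: JJ|Jj|jj
⇒ J over [I-1,I-2,II-1,II-2,III-1,III-2,III-3]: 88 consistent
P/I-1 aff ·: pp
P/I-2 ? ·: PP|Pp|pp
P/II-1 ? I-1×I-2: Pp|pp
P/II-2 un ·: PP|Pp
P/III-1 ? II-1×II-2: PP|Pp|pp
P/III-2 ? II-1×II-2: PP|Pp|pp
P/III-3 ? II-1×II-2: PP|Pp|pp
⇒ P over [I-1,I-2,II-1,II-2,III-1,III-2,III-3]: 88 consistent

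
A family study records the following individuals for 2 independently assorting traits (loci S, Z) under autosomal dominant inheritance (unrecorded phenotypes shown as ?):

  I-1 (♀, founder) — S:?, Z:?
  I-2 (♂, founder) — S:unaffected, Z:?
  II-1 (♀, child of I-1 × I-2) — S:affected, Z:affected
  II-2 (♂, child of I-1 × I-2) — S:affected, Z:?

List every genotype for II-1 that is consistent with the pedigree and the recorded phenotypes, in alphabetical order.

S/I-1 ? ·: Ss|SS
S/I-2 un ·: ss
S/II-1 aff I-1×I-2: Ss
S/II-2 aff I-1×I-2: Ss
⇒ S over [I-1,I-2,II-1,II-2]: 2 consistent
Z/I-1 ? ·: zz|Zz|ZZ
Z/I-2 ? ·: zz|Zz|ZZ
Z/II-1 aff I-1×I-2: Zz|ZZ
Z/II-2 ? I-1×I-2: zz|Zz|ZZ
⇒ Z over [I-1,I-2,II-1,II-2]: 21 consistent

II-1 ∈ {Ss ZZ, Ss Zz}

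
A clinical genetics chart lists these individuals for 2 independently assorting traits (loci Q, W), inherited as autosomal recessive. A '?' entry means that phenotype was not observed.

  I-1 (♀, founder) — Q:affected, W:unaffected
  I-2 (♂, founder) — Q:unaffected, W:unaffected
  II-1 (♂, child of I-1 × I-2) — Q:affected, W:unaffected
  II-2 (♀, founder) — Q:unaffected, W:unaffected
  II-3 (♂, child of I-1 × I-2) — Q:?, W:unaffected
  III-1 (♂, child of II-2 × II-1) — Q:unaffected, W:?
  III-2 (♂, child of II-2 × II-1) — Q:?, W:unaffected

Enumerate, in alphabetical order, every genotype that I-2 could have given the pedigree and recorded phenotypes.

Q/I-1 aff ·: qq
Q/I-2 un ·: Qq
Q/II-1 aff I-1×I-2: qq
Q/II-2 un ·: QQ|Qq
Q/II-3 ? I-1×I-2: Qq|qq
Q/III-1 un II-2×II-1: Qq
Q/III-2 ? II-2×II-1: Qq|qq
⇒ Q over [I-1,I-2,II-1,II-2,II-3,III-1,III-2]: 6 consistent
W/I-1 un ·: WW|Ww
W/I-2 un ·: WW|Ww
W/II-1 un I-1×I-2: WW|Ww
W/II-2 un ·: WW|Ww
W/II-3 un I-1×I-2: WW|Ww
W/III-1 ? II-2×II-1: WW|Ww|ww
W/III-2 un II-2×II-1: WW|Ww
⇒ W over [I-1,I-2,II-1,II-2,II-3,III-1,III-2]: 95 consistent

I-2 ∈ {Qq WW, Qq Ww}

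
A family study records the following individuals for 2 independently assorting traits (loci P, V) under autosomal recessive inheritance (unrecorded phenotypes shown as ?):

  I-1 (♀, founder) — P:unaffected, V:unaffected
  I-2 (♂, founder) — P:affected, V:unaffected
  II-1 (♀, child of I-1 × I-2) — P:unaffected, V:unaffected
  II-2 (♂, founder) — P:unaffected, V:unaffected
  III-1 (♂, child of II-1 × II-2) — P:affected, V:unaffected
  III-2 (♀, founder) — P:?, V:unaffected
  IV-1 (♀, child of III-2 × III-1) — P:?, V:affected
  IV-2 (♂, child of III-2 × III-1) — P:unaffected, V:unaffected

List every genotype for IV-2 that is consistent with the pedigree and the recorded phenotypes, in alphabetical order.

P/I-1 un ·: PP|Pp
P/I-2 aff ·: pp
P/II-1 un I-1×I-2: Pp
P/II-2 un ·: Pp
P/III-1 aff II-1×II-2: pp
P/III-2 ? ·: PP|Pp
P/IV-1 ? III-2×III-1: Pp|pp
P/IV-2 un III-2×III-1: Pp
⇒ P over [I-1,I-2,II-1,II-2,III-1,III-2,IV-1,IV-2]: 6 consistent
V/I-1 un ·: VV|Vv
V/I-2 un ·: VV|Vv
V/II-1 un I-1×I-2: VV|Vv
V/II-2 un ·: VV|Vv
V/III-1 un II-1×II-2: Vv
V/III-2 un ·: Vv
V/IV-1 aff III-2×III-1: vv
V/IV-2 un III-2×III-1: VV|Vv
⇒ V over [I-1,I-2,II-1,II-2,III-1,III-2,IV-1,IV-2]: 20 consistent

IV-2 ∈ {Pp VV, Pp Vv}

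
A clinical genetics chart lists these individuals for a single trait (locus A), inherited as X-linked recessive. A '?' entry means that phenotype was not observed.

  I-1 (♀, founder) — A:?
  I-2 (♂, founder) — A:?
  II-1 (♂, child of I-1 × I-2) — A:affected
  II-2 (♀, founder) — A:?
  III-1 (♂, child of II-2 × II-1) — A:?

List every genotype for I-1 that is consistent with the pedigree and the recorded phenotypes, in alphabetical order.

A/I-1 ? ·: X^AX^a|X^aX^a
A/I-2 ? ·: X^AY|X^aY
A/II-1 aff I-1×I-2: X^aY
A/II-2 ? ·: X^AX^A|X^AX^a|X^aX^a
A/III-1 ? II-2×II-1: X^AY|X^aY
⇒ A over [I-1,I-2,II-1,II-2,III-1]: 16 consistent

I-1 ∈ {X^AX^a, X^aX^a}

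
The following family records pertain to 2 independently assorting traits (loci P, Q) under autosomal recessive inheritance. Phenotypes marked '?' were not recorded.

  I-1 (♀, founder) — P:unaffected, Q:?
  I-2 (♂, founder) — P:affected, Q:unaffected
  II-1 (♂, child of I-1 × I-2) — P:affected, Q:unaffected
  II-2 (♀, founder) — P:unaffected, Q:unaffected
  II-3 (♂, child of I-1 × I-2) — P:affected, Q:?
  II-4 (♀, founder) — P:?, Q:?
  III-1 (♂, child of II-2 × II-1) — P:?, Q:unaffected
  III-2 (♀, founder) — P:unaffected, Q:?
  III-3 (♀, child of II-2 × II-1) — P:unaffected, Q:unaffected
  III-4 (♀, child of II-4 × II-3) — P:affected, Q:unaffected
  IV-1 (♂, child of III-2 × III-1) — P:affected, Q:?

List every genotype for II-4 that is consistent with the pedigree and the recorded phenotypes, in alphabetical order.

P/I-1 un ·: Pp
P/I-2 aff ·: pp
P/II-1 aff I-1×I-2: pp
P/II-2 un ·: PP|Pp
P/II-3 aff I-1×I-2: pp
P/II-4 ? ·: Pp|pp
P/III-1 ? II-2×II-1: Pp|pp
P/III-2 un ·: Pp
P/III-3 un II-2×II-1: Pp
P/III-4 aff II-4×II-3: pp
P/IV-1 aff III-2×III-1: pp
⇒ P over [I-1,I-2,II-1,II-2,II-3,II-4,III-1,III-2,III-3,III-4,IV-1]: 6 consistent
Q/I-1 ? ·: QQ|Qq|qq
Q/I-2 un ·: QQ|Qq
Q/II-1 un I-1×I-2: QQ|Qq
Q/II-2 un ·: QQ|Qq
Q/II-3 ? I-1×I-2: QQ|Qq|qq
Q/II-4 ? ·: QQ|Qq|qq
Q/III-1 un II-2×II-1: QQ|Qq
Q/III-2 ? ·: QQ|Qq|qq
Q/III-3 un II-2×II-1: QQ|Qq
Q/III-4 un II-4×II-3: QQ|Qq
Q/IV-1 ? III-2×III-1: QQ|Qq|qq
⇒ Q over [I-1,I-2,II-1,II-2,II-3,II-4,III-1,III-2,III-3,III-4,IV-1]: 2662 consistent

II-4 ∈ {Pp QQ, Pp Qq, Pp qq, pp QQ, pp Qq, pp qq}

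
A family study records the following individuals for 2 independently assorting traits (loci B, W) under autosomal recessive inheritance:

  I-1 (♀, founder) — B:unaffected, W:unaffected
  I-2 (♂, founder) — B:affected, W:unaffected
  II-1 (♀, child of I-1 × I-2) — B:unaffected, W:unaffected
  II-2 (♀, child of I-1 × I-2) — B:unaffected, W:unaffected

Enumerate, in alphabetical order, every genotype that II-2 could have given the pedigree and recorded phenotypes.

B/I-1 un ·: BB|Bb
B/I-2 aff ·: bb
B/II-1 un I-1×I-2: Bb
B/II-2 un I-1×I-2: Bb
⇒ B over [I-1,I-2,II-1,II-2]: 2 consistent
W/I-1 un ·: WW|Ww
W/I-2 un ·: WW|Ww
W/II-1 un I-1×I-2: WW|Ww
W/II-2 un I-1×I-2: WW|Ww
⇒ W over [I-1,I-2,II-1,II-2]: 13 consistent

II-2 ∈ {Bb WW, Bb Ww}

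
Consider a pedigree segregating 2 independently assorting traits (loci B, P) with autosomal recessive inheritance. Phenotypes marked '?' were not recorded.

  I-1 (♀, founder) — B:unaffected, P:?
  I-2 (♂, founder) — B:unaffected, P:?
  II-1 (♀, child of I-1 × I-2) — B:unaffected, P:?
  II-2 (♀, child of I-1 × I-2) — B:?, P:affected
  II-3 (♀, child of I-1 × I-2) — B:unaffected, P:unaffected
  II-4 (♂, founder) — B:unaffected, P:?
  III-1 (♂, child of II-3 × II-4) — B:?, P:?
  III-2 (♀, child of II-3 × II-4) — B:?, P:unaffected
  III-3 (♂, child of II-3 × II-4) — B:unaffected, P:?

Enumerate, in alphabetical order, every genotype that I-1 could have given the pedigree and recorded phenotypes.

I-1 ∈ {BB Pp, BB pp, Bb Pp, Bb pp}

B/I-1 un ·: BB|Bb
B/I-2 un ·: BB|Bb
B/II-1 un I-1×I-2: BB|Bb
B/II-2 ? I-1×I-2: BB|Bb|bb
B/II-3 un I-1×I-2: BB|Bb
B/II-4 un ·: BB|Bb
B/III-1 ? II-3×II-4: BB|Bb|bb
B/III-2 ? II-3×II-4: BB|Bb|bb
B/III-3 un II-3×II-4: BB|Bb
⇒ B over [I-1,I-2,II-1,II-2,II-3,II-4,III-1,III-2,III-3]: 499 consistent
P/I-1 ? ·: Pp|pp
P/I-2 ? ·: Pp|pp
P/II-1 ? I-1×I-2: PP|Pp|pp
P/II-2 aff I-1×I-2: pp
P/II-3 un I-1×I-2: PP|Pp
P/II-4 ? ·: PP|Pp|pp
P/III-1 ? II-3×II-4: PP|Pp|pp
P/III-2 un II-3×II-4: PP|Pp
P/III-3 ? II-3×II-4: PP|Pp|pp
⇒ P over [I-1,I-2,II-1,II-2,II-3,II-4,III-1,III-2,III-3]: 240 consistent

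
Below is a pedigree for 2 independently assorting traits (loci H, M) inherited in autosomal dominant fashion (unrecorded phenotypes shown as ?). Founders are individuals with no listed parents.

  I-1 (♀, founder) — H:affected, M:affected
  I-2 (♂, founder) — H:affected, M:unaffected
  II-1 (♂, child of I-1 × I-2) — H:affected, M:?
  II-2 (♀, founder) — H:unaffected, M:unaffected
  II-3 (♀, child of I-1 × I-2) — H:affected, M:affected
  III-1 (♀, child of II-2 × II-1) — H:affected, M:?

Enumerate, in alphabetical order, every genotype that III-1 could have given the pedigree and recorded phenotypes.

H/I-1 aff ·: Hh|HH
H/I-2 aff ·: Hh|HH
H/II-1 aff I-1×I-2: Hh|HH
H/II-2 un ·: hh
H/II-3 aff I-1×I-2: Hh|HH
H/III-1 aff II-2×II-1: Hh
⇒ H over [I-1,I-2,II-1,II-2,II-3,III-1]: 13 consistent
M/I-1 aff ·: Mm|MM
M/I-2 un ·: mm
M/II-1 ? I-1×I-2: mm|Mm
M/II-2 un ·: mm
M/II-3 aff I-1×I-2: Mm
M/III-1 ? II-2×II-1: mm|Mm
⇒ M over [I-1,I-2,II-1,II-2,II-3,III-1]: 5 consistent

III-1 ∈ {Hh Mm, Hh mm}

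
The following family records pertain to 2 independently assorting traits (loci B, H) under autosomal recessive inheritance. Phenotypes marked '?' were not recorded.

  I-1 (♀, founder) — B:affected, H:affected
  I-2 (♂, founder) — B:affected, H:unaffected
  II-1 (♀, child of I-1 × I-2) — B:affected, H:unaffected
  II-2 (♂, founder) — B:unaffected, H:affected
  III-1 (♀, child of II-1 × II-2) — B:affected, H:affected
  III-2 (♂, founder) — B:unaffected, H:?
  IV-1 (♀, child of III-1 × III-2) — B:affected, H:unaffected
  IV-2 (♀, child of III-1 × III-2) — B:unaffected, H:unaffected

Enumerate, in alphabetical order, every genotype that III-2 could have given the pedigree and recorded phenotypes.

III-2 ∈ {Bb HH, Bb Hh}

B/I-1 aff ·: bb
B/I-2 aff ·: bb
B/II-1 aff I-1×I-2: bb
B/II-2 un ·: Bb
B/III-1 aff II-1×II-2: bb
B/III-2 un ·: Bb
B/IV-1 aff III-1×III-2: bb
B/IV-2 un III-1×III-2: Bb
⇒ B over [I-1,I-2,II-1,II-2,III-1,III-2,IV-1,IV-2]: 1 consistent
H/I-1 aff ·: hh
H/I-2 un ·: HH|Hh
H/II-1 un I-1×I-2: Hh
H/II-2 aff ·: hh
H/III-1 aff II-1×II-2: hh
H/III-2 ? ·: HH|Hh
H/IV-1 un III-1×III-2: Hh
H/IV-2 un III-1×III-2: Hh
⇒ H over [I-1,I-2,II-1,II-2,III-1,III-2,IV-1,IV-2]: 4 consistent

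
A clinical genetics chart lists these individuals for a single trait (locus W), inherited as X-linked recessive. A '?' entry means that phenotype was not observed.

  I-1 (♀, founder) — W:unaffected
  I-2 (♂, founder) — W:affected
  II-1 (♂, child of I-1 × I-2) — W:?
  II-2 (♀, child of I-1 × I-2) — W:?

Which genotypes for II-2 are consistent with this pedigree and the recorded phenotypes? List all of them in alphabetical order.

W/I-1 un ·: X^WX^W|X^WX^w
W/I-2 aff ·: X^wY
W/II-1 ? I-1×I-2: X^WY|X^wY
W/II-2 ? I-1×I-2: X^WX^w|X^wX^w
⇒ W over [I-1,I-2,II-1,II-2]: 5 consistent

II-2 ∈ {X^WX^w, X^wX^w}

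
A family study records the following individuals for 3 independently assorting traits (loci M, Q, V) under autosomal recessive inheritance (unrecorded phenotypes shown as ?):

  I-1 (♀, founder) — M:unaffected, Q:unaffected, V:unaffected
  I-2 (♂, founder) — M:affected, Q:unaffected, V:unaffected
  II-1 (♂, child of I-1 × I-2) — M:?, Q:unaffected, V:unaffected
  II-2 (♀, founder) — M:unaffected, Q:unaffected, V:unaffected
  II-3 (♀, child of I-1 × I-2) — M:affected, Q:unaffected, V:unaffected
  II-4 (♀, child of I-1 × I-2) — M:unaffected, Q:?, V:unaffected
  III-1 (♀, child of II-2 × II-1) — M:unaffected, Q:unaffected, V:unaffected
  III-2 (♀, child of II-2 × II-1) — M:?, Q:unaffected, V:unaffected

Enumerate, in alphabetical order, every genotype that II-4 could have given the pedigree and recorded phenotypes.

M/I-1 un ·: Mm
M/I-2 aff ·: mm
M/II-1 ? I-1×I-2: Mm|mm
M/II-2 un ·: MM|Mm
M/II-3 aff I-1×I-2: mm
M/II-4 un I-1×I-2: Mm
M/III-1 un II-2×II-1: MM|Mm
M/III-2 ? II-2×II-1: MM|Mm|mm
⇒ M over [I-1,I-2,II-1,II-2,II-3,II-4,III-1,III-2]: 13 consistent
Q/I-1 un ·: QQ|Qq
Q/I-2 un ·: QQ|Qq
Q/II-1 un I-1×I-2: QQ|Qq
Q/II-2 un ·: QQ|Qq
Q/II-3 un I-1×I-2: QQ|Qq
Q/II-4 ? I-1×I-2: QQ|Qq|qq
Q/III-1 un II-2×II-1: QQ|Qq
Q/III-2 un II-2×II-1: QQ|Qq
⇒ Q over [I-1,I-2,II-1,II-2,II-3,II-4,III-1,III-2]: 187 consistent
V/I-1 un ·: VV|Vv
V/I-2 un ·: VV|Vv
V/II-1 un I-1×I-2: VV|Vv
V/II-2 un ·: VV|Vv
V/II-3 un I-1×I-2: VV|Vv
V/II-4 un I-1×I-2: VV|Vv
V/III-1 un II-2×II-1: VV|Vv
V/III-2 un II-2×II-1: VV|Vv
⇒ V over [I-1,I-2,II-1,II-2,II-3,II-4,III-1,III-2]: 161 consistent

II-4 ∈ {Mm QQ VV, Mm QQ Vv, Mm Qq VV, Mm Qq Vv, Mm qq VV, Mm qq Vv}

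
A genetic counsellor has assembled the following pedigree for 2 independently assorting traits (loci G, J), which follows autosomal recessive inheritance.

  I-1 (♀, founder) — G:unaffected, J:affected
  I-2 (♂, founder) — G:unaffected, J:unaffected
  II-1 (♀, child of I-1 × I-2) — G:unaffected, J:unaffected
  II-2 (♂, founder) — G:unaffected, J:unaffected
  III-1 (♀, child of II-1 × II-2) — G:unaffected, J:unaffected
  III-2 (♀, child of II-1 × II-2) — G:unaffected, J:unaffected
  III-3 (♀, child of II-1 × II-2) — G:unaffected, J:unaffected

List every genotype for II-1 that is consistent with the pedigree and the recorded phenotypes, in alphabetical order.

G/I-1 un ·: GG|Gg
G/I-2 un ·: GG|Gg
G/II-1 un I-1×I-2: GG|Gg
G/II-2 un ·: GG|Gg
G/III-1 un II-1×II-2: GG|Gg
G/III-2 un II-1×II-2: GG|Gg
G/III-3 un II-1×II-2: GG|Gg
⇒ G over [I-1,I-2,II-1,II-2,III-1,III-2,III-3]: 84 consistent
J/I-1 aff ·: jj
J/I-2 un ·: JJ|Jj
J/II-1 un I-1×I-2: Jj
J/II-2 un ·: JJ|Jj
J/III-1 un II-1×II-2: JJ|Jj
J/III-2 un II-1×II-2: JJ|Jj
J/III-3 un II-1×II-2: JJ|Jj
⇒ J over [I-1,I-2,II-1,II-2,III-1,III-2,III-3]: 32 consistent

II-1 ∈ {GG Jj, Gg Jj}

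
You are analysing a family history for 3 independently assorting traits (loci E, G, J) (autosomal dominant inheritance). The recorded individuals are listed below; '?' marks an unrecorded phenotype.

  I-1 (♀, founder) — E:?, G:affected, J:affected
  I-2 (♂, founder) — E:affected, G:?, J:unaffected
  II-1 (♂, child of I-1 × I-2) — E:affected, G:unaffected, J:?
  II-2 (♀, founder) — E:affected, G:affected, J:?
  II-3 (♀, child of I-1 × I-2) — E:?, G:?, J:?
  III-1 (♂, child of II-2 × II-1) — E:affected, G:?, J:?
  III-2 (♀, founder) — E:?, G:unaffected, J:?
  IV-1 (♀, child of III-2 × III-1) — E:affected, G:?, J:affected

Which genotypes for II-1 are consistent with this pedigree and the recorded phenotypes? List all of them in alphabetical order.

II-1 ∈ {EE gg Jj, EE gg jj, Ee gg Jj, Ee gg jj}

E/I-1 ? ·: ee|Ee|EE
E/I-2 aff ·: Ee|EE
E/II-1 aff I-1×I-2: Ee|EE
E/II-2 aff ·: Ee|EE
E/II-3 ? I-1×I-2: ee|Ee|EE
E/III-1 aff II-2×II-1: Ee|EE
E/III-2 ? ·: ee|Ee|EE
E/IV-1 aff III-2×III-1: Ee|EE
⇒ E over [I-1,I-2,II-1,II-2,II-3,III-1,III-2,IV-1]: 284 consistent
G/I-1 aff ·: Gg
G/I-2 ? ·: gg|Gg
G/II-1 un I-1×I-2: gg
G/II-2 aff ·: Gg|GG
G/II-3 ? I-1×I-2: gg|Gg|GG
G/III-1 ? II-2×II-1: gg|Gg
G/III-2 un ·: gg
G/IV-1 ? III-2×III-1: gg|Gg
⇒ G over [I-1,I-2,II-1,II-2,II-3,III-1,III-2,IV-1]: 25 consistent
J/I-1 aff ·: Jj|JJ
J/I-2 un ·: jj
J/II-1 ? I-1×I-2: jj|Jj
J/II-2 ? ·: jj|Jj|JJ
J/II-3 ? I-1×I-2: jj|Jj
J/III-1 ? II-2×II-1: jj|Jj|JJ
J/III-2 ? ·: jj|Jj|JJ
J/IV-1 aff III-2×III-1: Jj|JJ
⇒ J over [I-1,I-2,II-1,II-2,II-3,III-1,III-2,IV-1]: 109 consistent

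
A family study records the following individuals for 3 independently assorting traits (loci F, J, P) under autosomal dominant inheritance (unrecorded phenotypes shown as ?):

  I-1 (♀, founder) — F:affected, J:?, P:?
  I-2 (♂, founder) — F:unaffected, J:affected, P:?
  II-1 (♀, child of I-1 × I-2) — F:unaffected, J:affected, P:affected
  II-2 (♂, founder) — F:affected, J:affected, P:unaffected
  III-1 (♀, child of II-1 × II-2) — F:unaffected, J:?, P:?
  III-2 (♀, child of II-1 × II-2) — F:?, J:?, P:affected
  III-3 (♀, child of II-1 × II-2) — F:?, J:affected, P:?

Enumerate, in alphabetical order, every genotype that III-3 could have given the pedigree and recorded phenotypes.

F/I-1 aff ·: Ff
F/I-2 un ·: ff
F/II-1 un I-1×I-2: ff
F/II-2 aff ·: Ff
F/III-1 un II-1×II-2: ff
F/III-2 ? II-1×II-2: ff|Ff
F/III-3 ? II-1×II-2: ff|Ff
⇒ F over [I-1,I-2,II-1,II-2,III-1,III-2,III-3]: 4 consistent
J/I-1 ? ·: jj|Jj|JJ
J/I-2 aff ·: Jj|JJ
J/II-1 aff I-1×I-2: Jj|JJ
J/II-2 aff ·: Jj|JJ
J/III-1 ? II-1×II-2: jj|Jj|JJ
J/III-2 ? II-1×II-2: jj|Jj|JJ
J/III-3 aff II-1×II-2: Jj|JJ
⇒ J over [I-1,I-2,II-1,II-2,III-1,III-2,III-3]: 166 consistent
P/I-1 ? ·: pp|Pp|PP
P/I-2 ? ·: pp|Pp|PP
P/II-1 aff I-1×I-2: Pp|PP
P/II-2 un ·: pp
P/III-1 ? II-1×II-2: pp|Pp
P/III-2 aff II-1×II-2: Pp
P/III-3 ? II-1×II-2: pp|Pp
⇒ P over [I-1,I-2,II-1,II-2,III-1,III-2,III-3]: 32 consistent

III-3 ∈ {Ff JJ Pp, Ff JJ pp, Ff Jj Pp, Ff Jj pp, ff JJ Pp, ff JJ pp, ff Jj Pp, ff Jj pp}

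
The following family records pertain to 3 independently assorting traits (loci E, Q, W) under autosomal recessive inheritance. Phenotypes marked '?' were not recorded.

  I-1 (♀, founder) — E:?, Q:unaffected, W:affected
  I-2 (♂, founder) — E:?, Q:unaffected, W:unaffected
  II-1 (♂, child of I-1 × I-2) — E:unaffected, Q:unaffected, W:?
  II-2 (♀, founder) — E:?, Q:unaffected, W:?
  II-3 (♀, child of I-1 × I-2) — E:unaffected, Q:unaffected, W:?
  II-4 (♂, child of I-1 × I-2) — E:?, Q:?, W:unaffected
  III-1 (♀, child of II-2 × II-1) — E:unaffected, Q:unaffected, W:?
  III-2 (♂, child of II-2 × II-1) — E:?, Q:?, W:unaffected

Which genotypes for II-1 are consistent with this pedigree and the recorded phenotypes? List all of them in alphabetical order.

E/I-1 ? ·: EE|Ee|ee
E/I-2 ? ·: EE|Ee|ee
E/II-1 un I-1×I-2: EE|Ee
E/II-2 ? ·: EE|Ee|ee
E/II-3 un I-1×I-2: EE|Ee
E/II-4 ? I-1×I-2: EE|Ee|ee
E/III-1 un II-2×II-1: EE|Ee
E/III-2 ? II-2×II-1: EE|Ee|ee
⇒ E over [I-1,I-2,II-1,II-2,II-3,II-4,III-1,III-2]: 330 consistent
Q/I-1 un ·: QQ|Qq
Q/I-2 un ·: QQ|Qq
Q/II-1 un I-1×I-2: QQ|Qq
Q/II-2 un ·: QQ|Qq
Q/II-3 un I-1×I-2: QQ|Qq
Q/II-4 ? I-1×I-2: QQ|Qq|qq
Q/III-1 un II-2×II-1: QQ|Qq
Q/III-2 ? II-2×II-1: QQ|Qq|qq
⇒ Q over [I-1,I-2,II-1,II-2,II-3,II-4,III-1,III-2]: 215 consistent
W/I-1 aff ·: ww
W/I-2 un ·: WW|Ww
W/II-1 ? I-1×I-2: Ww|ww
W/II-2 ? ·: WW|Ww|ww
W/II-3 ? I-1×I-2: Ww|ww
W/II-4 un I-1×I-2: Ww
W/III-1 ? II-2×II-1: WW|Ww|ww
W/III-2 un II-2×II-1: WW|Ww
⇒ W over [I-1,I-2,II-1,II-2,II-3,II-4,III-1,III-2]: 42 consistent

II-1 ∈ {EE QQ Ww, EE QQ ww, EE Qq Ww, EE Qq ww, Ee QQ Ww, Ee QQ ww, Ee Qq Ww, Ee Qq ww}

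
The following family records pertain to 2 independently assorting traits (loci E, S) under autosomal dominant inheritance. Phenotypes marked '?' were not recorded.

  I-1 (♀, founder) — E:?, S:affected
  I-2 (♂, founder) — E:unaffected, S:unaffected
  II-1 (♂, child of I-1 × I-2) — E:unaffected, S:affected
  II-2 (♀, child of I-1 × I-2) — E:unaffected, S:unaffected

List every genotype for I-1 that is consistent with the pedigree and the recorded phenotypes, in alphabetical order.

I-1 ∈ {Ee Ss, ee Ss}

E/I-1 ? ·: ee|Ee
E/I-2 un ·: ee
E/II-1 un I-1×I-2: ee
E/II-2 un I-1×I-2: ee
⇒ E over [I-1,I-2,II-1,II-2]: 2 consistent
S/I-1 aff ·: Ss
S/I-2 un ·: ss
S/II-1 aff I-1×I-2: Ss
S/II-2 un I-1×I-2: ss
⇒ S over [I-1,I-2,II-1,II-2]: 1 consistent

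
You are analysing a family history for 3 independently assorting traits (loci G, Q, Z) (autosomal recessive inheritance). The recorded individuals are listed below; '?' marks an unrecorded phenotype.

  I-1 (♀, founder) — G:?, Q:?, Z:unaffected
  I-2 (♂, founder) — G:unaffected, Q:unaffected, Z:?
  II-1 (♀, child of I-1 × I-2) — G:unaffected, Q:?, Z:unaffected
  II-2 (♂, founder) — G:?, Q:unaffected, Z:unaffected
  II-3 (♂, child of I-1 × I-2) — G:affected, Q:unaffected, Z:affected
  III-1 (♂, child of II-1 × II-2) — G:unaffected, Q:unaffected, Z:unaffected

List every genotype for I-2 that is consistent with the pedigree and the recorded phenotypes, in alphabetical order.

G/I-1 ? ·: Gg|gg
G/I-2 un ·: Gg
G/II-1 un I-1×I-2: GG|Gg
G/II-2 ? ·: GG|Gg|gg
G/II-3 aff I-1×I-2: gg
G/III-1 un II-1×II-2: GG|Gg
⇒ G over [I-1,I-2,II-1,II-2,II-3,III-1]: 14 consistent
Q/I-1 ? ·: QQ|Qq|qq
Q/I-2 un ·: QQ|Qq
Q/II-1 ? I-1×I-2: QQ|Qq|qq
Q/II-2 un ·: QQ|Qq
Q/II-3 un I-1×I-2: QQ|Qq
Q/III-1 un II-1×II-2: QQ|Qq
⇒ Q over [I-1,I-2,II-1,II-2,II-3,III-1]: 59 consistent
Z/I-1 un ·: Zz
Z/I-2 ? ·: Zz|zz
Z/II-1 un I-1×I-2: ZZ|Zz
Z/II-2 un ·: ZZ|Zz
Z/II-3 aff I-1×I-2: zz
Z/III-1 un II-1×II-2: ZZ|Zz
⇒ Z over [I-1,I-2,II-1,II-2,II-3,III-1]: 11 consistent

I-2 ∈ {Gg QQ Zz, Gg QQ zz, Gg Qq Zz, Gg Qq zz}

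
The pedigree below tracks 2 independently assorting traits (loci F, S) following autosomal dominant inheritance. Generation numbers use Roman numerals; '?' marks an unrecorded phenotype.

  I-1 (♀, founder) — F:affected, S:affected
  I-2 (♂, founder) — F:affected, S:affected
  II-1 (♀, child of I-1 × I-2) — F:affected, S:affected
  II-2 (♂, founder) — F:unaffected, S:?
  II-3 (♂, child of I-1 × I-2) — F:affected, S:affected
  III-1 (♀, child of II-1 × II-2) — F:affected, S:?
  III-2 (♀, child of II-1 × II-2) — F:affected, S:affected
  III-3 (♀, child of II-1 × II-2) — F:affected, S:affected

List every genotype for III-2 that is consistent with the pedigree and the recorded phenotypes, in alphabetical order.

III-2 ∈ {Ff SS, Ff Ss}

F/I-1 aff ·: Ff|FF
F/I-2 aff ·: Ff|FF
F/II-1 aff I-1×I-2: Ff|FF
F/II-2 un ·: ff
F/II-3 aff I-1×I-2: Ff|FF
F/III-1 aff II-1×II-2: Ff
F/III-2 aff II-1×II-2: Ff
F/III-3 aff II-1×II-2: Ff
⇒ F over [I-1,I-2,II-1,II-2,II-3,III-1,III-2,III-3]: 13 consistent
S/I-1 aff ·: Ss|SS
S/I-2 aff ·: Ss|SS
S/II-1 aff I-1×I-2: Ss|SS
S/II-2 ? ·: ss|Ss|SS
S/II-3 aff I-1×I-2: Ss|SS
S/III-1 ? II-1×II-2: ss|Ss|SS
S/III-2 aff II-1×II-2: Ss|SS
S/III-3 aff II-1×II-2: Ss|SS
⇒ S over [I-1,I-2,II-1,II-2,II-3,III-1,III-2,III-3]: 202 consistent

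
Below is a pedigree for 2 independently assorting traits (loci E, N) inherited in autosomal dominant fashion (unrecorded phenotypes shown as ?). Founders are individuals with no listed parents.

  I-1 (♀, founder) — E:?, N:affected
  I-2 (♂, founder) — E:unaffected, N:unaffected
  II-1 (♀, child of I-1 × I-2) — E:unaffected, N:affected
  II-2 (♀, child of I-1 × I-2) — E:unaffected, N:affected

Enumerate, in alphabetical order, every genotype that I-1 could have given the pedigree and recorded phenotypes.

E/I-1 ? ·: ee|Ee
E/I-2 un ·: ee
E/II-1 un I-1×I-2: ee
E/II-2 un I-1×I-2: ee
⇒ E over [I-1,I-2,II-1,II-2]: 2 consistent
N/I-1 aff ·: Nn|NN
N/I-2 un ·: nn
N/II-1 aff I-1×I-2: Nn
N/II-2 aff I-1×I-2: Nn
⇒ N over [I-1,I-2,II-1,II-2]: 2 consistent

I-1 ∈ {Ee NN, Ee Nn, ee NN, ee Nn}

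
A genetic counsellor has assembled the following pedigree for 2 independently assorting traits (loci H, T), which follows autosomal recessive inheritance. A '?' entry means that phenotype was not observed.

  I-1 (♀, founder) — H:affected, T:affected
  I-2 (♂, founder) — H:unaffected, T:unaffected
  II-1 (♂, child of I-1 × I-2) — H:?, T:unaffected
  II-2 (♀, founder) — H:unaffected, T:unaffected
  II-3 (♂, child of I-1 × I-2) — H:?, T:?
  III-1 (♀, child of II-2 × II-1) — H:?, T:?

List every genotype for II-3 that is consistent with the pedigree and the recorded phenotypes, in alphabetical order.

II-3 ∈ {Hh Tt, Hh tt, hh Tt, hh tt}

H/I-1 aff ·: hh
H/I-2 un ·: HH|Hh
H/II-1 ? I-1×I-2: Hh|hh
H/II-2 un ·: HH|Hh
H/II-3 ? I-1×I-2: Hh|hh
H/III-1 ? II-2×II-1: HH|Hh|hh
⇒ H over [I-1,I-2,II-1,II-2,II-3,III-1]: 21 consistent
T/I-1 aff ·: tt
T/I-2 un ·: TT|Tt
T/II-1 un I-1×I-2: Tt
T/II-2 un ·: TT|Tt
T/II-3 ? I-1×I-2: Tt|tt
T/III-1 ? II-2×II-1: TT|Tt|tt
⇒ T over [I-1,I-2,II-1,II-2,II-3,III-1]: 15 consistent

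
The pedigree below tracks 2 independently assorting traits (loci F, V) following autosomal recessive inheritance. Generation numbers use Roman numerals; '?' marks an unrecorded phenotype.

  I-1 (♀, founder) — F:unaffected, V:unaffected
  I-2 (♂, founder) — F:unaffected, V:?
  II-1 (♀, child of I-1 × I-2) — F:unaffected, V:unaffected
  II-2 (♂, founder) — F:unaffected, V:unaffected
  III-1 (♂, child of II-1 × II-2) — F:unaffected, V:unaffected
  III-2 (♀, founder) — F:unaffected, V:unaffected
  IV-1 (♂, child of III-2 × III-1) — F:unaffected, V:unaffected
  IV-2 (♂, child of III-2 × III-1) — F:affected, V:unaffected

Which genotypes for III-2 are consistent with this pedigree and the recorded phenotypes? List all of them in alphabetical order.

III-2 ∈ {Ff VV, Ff Vv}

F/I-1 un ·: FF|Ff
F/I-2 un ·: FF|Ff
F/II-1 un I-1×I-2: FF|Ff
F/II-2 un ·: FF|Ff
F/III-1 un II-1×II-2: Ff
F/III-2 un ·: Ff
F/IV-1 un III-2×III-1: FF|Ff
F/IV-2 aff III-2×III-1: ff
⇒ F over [I-1,I-2,II-1,II-2,III-1,III-2,IV-1,IV-2]: 20 consistent
V/I-1 un ·: VV|Vv
V/I-2 ? ·: VV|Vv|vv
V/II-1 un I-1×I-2: VV|Vv
V/II-2 un ·: VV|Vv
V/III-1 un II-1×II-2: VV|Vv
V/III-2 un ·: VV|Vv
V/IV-1 un III-2×III-1: VV|Vv
V/IV-2 un III-2×III-1: VV|Vv
⇒ V over [I-1,I-2,II-1,II-2,III-1,III-2,IV-1,IV-2]: 202 consistent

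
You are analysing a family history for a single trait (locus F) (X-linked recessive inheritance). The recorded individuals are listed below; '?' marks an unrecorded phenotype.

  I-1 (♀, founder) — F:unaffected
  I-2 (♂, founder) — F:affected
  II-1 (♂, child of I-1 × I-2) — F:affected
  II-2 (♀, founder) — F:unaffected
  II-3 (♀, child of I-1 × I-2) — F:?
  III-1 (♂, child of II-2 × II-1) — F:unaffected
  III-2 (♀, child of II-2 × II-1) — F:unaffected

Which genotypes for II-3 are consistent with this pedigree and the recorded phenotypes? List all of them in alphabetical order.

II-3 ∈ {X^FX^f, X^fX^f}

F/I-1 un ·: X^FX^f
F/I-2 aff ·: X^fY
F/II-1 aff I-1×I-2: X^fY
F/II-2 un ·: X^FX^F|X^FX^f
F/II-3 ? I-1×I-2: X^FX^f|X^fX^f
F/III-1 un II-2×II-1: X^FY
F/III-2 un II-2×II-1: X^FX^f
⇒ F over [I-1,I-2,II-1,II-2,II-3,III-1,III-2]: 4 consistent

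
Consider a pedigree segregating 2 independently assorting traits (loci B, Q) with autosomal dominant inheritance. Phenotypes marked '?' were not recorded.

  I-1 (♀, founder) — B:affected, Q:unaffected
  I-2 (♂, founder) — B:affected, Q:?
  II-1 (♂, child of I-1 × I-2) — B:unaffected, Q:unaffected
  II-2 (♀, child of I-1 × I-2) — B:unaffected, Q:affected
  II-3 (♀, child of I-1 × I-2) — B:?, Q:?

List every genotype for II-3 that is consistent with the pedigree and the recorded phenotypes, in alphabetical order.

II-3 ∈ {BB Qq, BB qq, Bb Qq, Bb qq, bb Qq, bb qq}

B/I-1 aff ·: Bb
B/I-2 aff ·: Bb
B/II-1 un I-1×I-2: bb
B/II-2 un I-1×I-2: bb
B/II-3 ? I-1×I-2: bb|Bb|BB
⇒ B over [I-1,I-2,II-1,II-2,II-3]: 3 consistent
Q/I-1 un ·: qq
Q/I-2 ? ·: Qq
Q/II-1 un I-1×I-2: qq
Q/II-2 aff I-1×I-2: Qq
Q/II-3 ? I-1×I-2: qq|Qq
⇒ Q over [I-1,I-2,II-1,II-2,II-3]: 2 consistent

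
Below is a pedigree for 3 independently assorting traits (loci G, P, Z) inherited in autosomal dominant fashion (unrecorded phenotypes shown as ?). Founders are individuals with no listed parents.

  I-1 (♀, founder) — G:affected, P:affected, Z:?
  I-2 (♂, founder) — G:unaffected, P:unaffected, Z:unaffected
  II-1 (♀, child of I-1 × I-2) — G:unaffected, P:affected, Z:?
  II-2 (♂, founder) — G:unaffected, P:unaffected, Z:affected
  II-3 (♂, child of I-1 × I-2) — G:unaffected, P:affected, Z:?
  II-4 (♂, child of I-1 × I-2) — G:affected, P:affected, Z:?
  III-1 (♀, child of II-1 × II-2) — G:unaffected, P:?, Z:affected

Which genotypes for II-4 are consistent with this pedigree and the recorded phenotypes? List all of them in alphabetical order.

II-4 ∈ {Gg Pp Zz, Gg Pp zz}

G/I-1 aff ·: Gg
G/I-2 un ·: gg
G/II-1 un I-1×I-2: gg
G/II-2 un ·: gg
G/II-3 un I-1×I-2: gg
G/II-4 aff I-1×I-2: Gg
G/III-1 un II-1×II-2: gg
⇒ G over [I-1,I-2,II-1,II-2,II-3,II-4,III-1]: 1 consistent
P/I-1 aff ·: Pp|PP
P/I-2 un ·: pp
P/II-1 aff I-1×I-2: Pp
P/II-2 un ·: pp
P/II-3 aff I-1×I-2: Pp
P/II-4 aff I-1×I-2: Pp
P/III-1 ? II-1×II-2: pp|Pp
⇒ P over [I-1,I-2,II-1,II-2,II-3,II-4,III-1]: 4 consistent
Z/I-1 ? ·: zz|Zz|ZZ
Z/I-2 un ·: zz
Z/II-1 ? I-1×I-2: zz|Zz
Z/II-2 aff ·: Zz|ZZ
Z/II-3 ? I-1×I-2: zz|Zz
Z/II-4 ? I-1×I-2: zz|Zz
Z/III-1 aff II-1×II-2: Zz|ZZ
⇒ Z over [I-1,I-2,II-1,II-2,II-3,II-4,III-1]: 30 consistent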